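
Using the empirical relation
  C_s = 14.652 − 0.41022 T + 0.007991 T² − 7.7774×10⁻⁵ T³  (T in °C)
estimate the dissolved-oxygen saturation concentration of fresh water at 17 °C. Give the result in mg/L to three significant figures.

C_s = 14.652 − 0.41022×17 + 0.007991×17² − 7.7774×10⁻⁵×17³ = 9.606 mg/L.

C_s ≈ 9.61 mg/L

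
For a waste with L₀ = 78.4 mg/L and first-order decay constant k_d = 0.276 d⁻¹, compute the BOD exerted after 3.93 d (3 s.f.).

y ≈ 51.9 mg/L

y_t = L₀(1 − e^(−k_d t)) = 78.4 × (1 − e^(−0.276×3.93))
= 78.4 × (1 − 0.3380) = 78.4 × 0.6620 = 51.90 mg/L.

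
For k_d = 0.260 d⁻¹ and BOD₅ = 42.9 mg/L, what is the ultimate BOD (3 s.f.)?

BOD₅ = L₀(1 − e^(−5k_d)) ⇒ L₀ = BOD₅ / (1 − e^(−5×0.260))
= 42.9 / (1 − 0.2725) = 42.9 / 0.7275 = 58.97 mg/L.

L₀ ≈ 59.0 mg/L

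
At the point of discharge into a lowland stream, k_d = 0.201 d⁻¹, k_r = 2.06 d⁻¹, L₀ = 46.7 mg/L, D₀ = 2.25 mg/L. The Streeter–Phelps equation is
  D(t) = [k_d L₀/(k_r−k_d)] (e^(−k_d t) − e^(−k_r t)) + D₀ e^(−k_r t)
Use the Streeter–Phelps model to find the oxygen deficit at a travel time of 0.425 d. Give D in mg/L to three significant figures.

D ≈ 3.47 mg/L

k_d L₀/(k_r−k_d) = 0.201×46.7/(2.06−0.201) = 9.387/1.859 = 5.049 mg/L.
e^(−k_d t) = e^(−0.201×0.4250) = 0.9181; e^(−k_r t) = e^(−2.06×0.4250) = 0.4167.
D = 5.049 × (0.9181 − 0.4167) + 2.25 × 0.4167 = 2.532 + 0.9375 = 3.470 mg/L.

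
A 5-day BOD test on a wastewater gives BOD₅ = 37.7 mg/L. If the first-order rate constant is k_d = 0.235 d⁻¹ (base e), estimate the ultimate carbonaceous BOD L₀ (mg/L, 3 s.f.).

L₀ ≈ 54.5 mg/L

BOD₅ = L₀(1 − e^(−5k_d)) ⇒ L₀ = BOD₅ / (1 − e^(−5×0.235))
= 37.7 / (1 − 0.3088) = 37.7 / 0.6912 = 54.54 mg/L.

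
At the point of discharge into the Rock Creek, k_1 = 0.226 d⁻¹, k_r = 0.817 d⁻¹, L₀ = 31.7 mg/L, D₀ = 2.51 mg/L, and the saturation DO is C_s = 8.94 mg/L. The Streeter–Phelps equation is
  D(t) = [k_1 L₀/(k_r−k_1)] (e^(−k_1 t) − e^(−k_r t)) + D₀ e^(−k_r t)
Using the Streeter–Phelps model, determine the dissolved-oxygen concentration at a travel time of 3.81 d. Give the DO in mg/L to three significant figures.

k_1 L₀/(k_r−k_1) = 0.226×31.7/(0.817−0.226) = 7.164/0.5910 = 12.12 mg/L.
e^(−k_1 t) = e^(−0.226×3.810) = 0.4227; e^(−k_r t) = e^(−0.817×3.810) = 0.04448.
D = 12.12 × (0.4227 − 0.04448) + 2.51 × 0.04448 = 4.585 + 0.1116 = 4.697 mg/L.
DO = C_s − D = 8.94 − 4.697 = 4.243 mg/L.

DO ≈ 4.24 mg/L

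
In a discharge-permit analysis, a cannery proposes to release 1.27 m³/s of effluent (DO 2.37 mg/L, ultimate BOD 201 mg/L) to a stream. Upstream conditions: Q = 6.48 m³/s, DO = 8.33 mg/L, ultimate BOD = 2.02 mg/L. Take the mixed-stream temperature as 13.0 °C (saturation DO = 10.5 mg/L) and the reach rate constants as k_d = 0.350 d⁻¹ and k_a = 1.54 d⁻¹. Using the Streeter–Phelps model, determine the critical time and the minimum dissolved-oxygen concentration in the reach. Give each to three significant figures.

t_c ≈ 0.934 d; minimum DO ≈ 4.83 mg/L

Mixed DO = (6.48×8.33 + 1.27×2.37)/(6.48+1.27) = 56.99/7.750 = 7.353 mg/L.
Mixed L₀ = (6.48×2.02 + 1.27×201)/(7.750) = 268.4/7.750 = 34.63 mg/L.
Initial deficit D₀ = C_s − DO₀ = 10.5 − 7.353 = 3.147 mg/L.
t_c = (1/1.190) ln[(1.54/0.350)(1 − 3.147×1.190/(0.350×34.63))] = 0.8403 × ln(3.041) = 0.9345 d.
D_c = (0.350/1.54) × 34.63 × e^(−0.350×0.9345) = 0.2273 × 34.63 × 0.7210 = 5.674 mg/L.
Minimum DO = 10.5 − 5.674 = 4.826 mg/L.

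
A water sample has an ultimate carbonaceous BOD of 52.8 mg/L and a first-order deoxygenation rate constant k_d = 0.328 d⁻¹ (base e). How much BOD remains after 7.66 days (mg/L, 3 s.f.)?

L ≈ 4.28 mg/L

L_t = L₀ e^(−k_d t) = 52.8 × e^(−0.328×7.66) = 52.8 × 0.08107 = 4.280 mg/L.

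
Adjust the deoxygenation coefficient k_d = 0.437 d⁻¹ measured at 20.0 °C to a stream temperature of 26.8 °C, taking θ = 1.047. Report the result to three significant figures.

k_d(T₂) = k_d(T₁) · θ^(T₂−T₁) = 0.437 × 1.047^(26.8−20.0)
= 0.437 × 1.047^6.80 = 0.437 × 1.367 = 0.5972 d⁻¹.

k_d ≈ 0.597 d⁻¹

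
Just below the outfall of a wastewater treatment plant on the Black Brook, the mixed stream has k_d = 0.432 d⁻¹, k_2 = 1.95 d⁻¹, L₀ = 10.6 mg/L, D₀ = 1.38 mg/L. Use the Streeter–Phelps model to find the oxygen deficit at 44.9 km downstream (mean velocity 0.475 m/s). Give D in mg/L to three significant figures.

Travel time t = x/v = 44.9 km / (0.475 m/s) = 44900 m / 0.475 m/s = 94530 s = 1.094 d.
k_d L₀/(k_2−k_d) = 0.432×10.6/(1.95−0.432) = 4.579/1.518 = 3.017 mg/L.
e^(−k_d t) = e^(−0.432×1.094) = 0.6234; e^(−k_2 t) = e^(−1.95×1.094) = 0.1184.
D = 3.017 × (0.6234 − 0.1184) + 1.38 × 0.1184 = 1.523 + 0.1634 = 1.687 mg/L.

D ≈ 1.69 mg/L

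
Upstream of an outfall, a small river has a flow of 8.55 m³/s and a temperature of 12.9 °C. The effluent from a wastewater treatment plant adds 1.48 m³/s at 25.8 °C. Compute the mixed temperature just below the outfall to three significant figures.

14.8 °C

Flow-weighted mixing: C = (Q_r C_r + Q_w C_w)/(Q_r + Q_w)
= (8.55×12.9 + 1.48×25.8)/(8.55 + 1.48) = 148.5/10.03 = 14.80 °C.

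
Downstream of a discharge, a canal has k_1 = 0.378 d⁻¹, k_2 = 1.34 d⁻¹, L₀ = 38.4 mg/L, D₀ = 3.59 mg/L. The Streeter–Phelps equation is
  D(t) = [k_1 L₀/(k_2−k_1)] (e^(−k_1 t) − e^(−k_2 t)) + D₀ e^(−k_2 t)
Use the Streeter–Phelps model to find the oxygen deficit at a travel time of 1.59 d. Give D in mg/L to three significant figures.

k_1 L₀/(k_2−k_1) = 0.378×38.4/(1.34−0.378) = 14.52/0.9620 = 15.09 mg/L.
e^(−k_1 t) = e^(−0.378×1.590) = 0.5483; e^(−k_2 t) = e^(−1.34×1.590) = 0.1188.
D = 15.09 × (0.5483 − 0.1188) + 3.59 × 0.1188 = 6.480 + 0.4264 = 6.907 mg/L.

D ≈ 6.91 mg/L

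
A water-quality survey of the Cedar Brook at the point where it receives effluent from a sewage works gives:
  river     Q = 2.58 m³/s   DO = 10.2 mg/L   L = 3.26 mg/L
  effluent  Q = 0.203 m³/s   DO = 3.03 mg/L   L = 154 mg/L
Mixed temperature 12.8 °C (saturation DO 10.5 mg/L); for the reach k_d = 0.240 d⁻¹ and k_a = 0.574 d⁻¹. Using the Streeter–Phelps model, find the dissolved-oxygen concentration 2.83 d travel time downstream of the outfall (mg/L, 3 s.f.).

Mixed DO = (2.58×10.2 + 0.203×3.03)/(2.58+0.203) = 26.93/2.783 = 9.677 mg/L.
Mixed L₀ = (2.58×3.26 + 0.203×154)/(2.783) = 39.67/2.783 = 14.26 mg/L.
Initial deficit D₀ = C_s − DO₀ = 10.5 − 9.677 = 0.8230 mg/L.
D(2.83) = [0.240×14.26/(0.574−0.240)](e^(−0.240×2.83) − e^(−0.574×2.83)) + 0.8230 e^(−0.574×2.83)
= 10.24 × (0.5070 − 0.1970) + 0.8230 × 0.1970 = 3.338 mg/L.
DO = 10.5 − 3.338 = 7.162 mg/L.

DO ≈ 7.16 mg/L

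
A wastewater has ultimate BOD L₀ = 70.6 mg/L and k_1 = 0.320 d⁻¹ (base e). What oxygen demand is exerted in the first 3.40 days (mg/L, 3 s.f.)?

y_t = L₀(1 − e^(−k_1 t)) = 70.6 × (1 − e^(−0.320×3.40))
= 70.6 × (1 − 0.3369) = 70.6 × 0.6631 = 46.82 mg/L.

y ≈ 46.8 mg/L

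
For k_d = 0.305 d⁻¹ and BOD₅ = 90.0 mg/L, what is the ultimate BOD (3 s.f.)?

L₀ ≈ 115 mg/L

BOD₅ = L₀(1 − e^(−5k_d)) ⇒ L₀ = BOD₅ / (1 − e^(−5×0.305))
= 90.0 / (1 − 0.2176) = 90.0 / 0.7824 = 115.0 mg/L.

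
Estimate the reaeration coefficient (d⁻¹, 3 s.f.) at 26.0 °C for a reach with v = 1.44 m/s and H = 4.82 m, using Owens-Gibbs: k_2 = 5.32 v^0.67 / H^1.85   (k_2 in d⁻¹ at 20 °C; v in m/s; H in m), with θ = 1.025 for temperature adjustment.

k_2 ≈ 0.429 d⁻¹

k_2(20) = 5.32 × 1.44^0.67 / 4.82^1.85 = 5.32 × 1.277 / 18.35 = 0.3701 d⁻¹.
k_2(26.0) = 0.3701 × 1.025^(26.0−20) = 0.3701 × 1.160 = 0.4293 d⁻¹.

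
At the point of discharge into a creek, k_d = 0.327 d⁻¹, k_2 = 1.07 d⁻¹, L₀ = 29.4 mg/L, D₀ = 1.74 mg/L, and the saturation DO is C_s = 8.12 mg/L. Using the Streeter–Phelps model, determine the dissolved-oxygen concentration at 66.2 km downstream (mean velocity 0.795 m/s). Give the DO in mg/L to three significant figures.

Travel time t = x/v = 66.2 km / (0.795 m/s) = 66200 m / 0.795 m/s = 83270 s = 0.9638 d.
k_d L₀/(k_2−k_d) = 0.327×29.4/(1.07−0.327) = 9.614/0.7430 = 12.94 mg/L.
e^(−k_d t) = e^(−0.327×0.9638) = 0.7297; e^(−k_2 t) = e^(−1.07×0.9638) = 0.3566.
D = 12.94 × (0.7297 − 0.3566) + 1.74 × 0.3566 = 4.828 + 0.6204 = 5.448 mg/L.
DO = C_s − D = 8.12 − 5.448 = 2.672 mg/L.

DO ≈ 2.67 mg/L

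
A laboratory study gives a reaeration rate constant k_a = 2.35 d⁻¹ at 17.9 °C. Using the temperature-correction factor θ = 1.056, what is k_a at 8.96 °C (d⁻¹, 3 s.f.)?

k_a ≈ 1.44 d⁻¹

k_a(T₂) = k_a(T₁) · θ^(T₂−T₁) = 2.35 × 1.056^(8.96−17.9)
= 2.35 × 1.056^-8.94 = 2.35 × 0.6144 = 1.444 d⁻¹.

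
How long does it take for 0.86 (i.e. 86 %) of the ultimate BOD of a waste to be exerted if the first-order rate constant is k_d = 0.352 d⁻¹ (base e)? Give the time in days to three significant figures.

t ≈ 5.59 d

y/L₀ = 1 − e^(−k_d t) = 0.86 ⇒ e^(−k_d t) = 0.140
t = −ln(0.140) / 0.352 = 1.966 / 0.352 = 5.586 d.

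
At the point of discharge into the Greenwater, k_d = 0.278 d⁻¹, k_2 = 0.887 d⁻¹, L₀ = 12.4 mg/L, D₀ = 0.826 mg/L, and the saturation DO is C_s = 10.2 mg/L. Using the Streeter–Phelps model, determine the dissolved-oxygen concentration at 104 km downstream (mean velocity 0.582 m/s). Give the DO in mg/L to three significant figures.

Travel time t = x/v = 104 km / (0.582 m/s) = 104000 m / 0.582 m/s = 178700 s = 2.068 d.
k_d L₀/(k_2−k_d) = 0.278×12.4/(0.887−0.278) = 3.447/0.6090 = 5.660 mg/L.
e^(−k_d t) = e^(−0.278×2.068) = 0.5627; e^(−k_2 t) = e^(−0.887×2.068) = 0.1597.
D = 5.660 × (0.5627 − 0.1597) + 0.826 × 0.1597 = 2.281 + 0.1319 = 2.413 mg/L.
DO = C_s − D = 10.2 − 2.413 = 7.787 mg/L.

DO ≈ 7.79 mg/L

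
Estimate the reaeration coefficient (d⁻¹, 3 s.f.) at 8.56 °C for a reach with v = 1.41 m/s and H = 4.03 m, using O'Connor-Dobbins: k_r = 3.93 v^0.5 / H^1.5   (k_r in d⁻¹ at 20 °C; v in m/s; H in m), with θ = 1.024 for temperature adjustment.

k_r ≈ 0.440 d⁻¹

k_r(20) = 3.93 × 1.41^0.5 / 4.03^1.5 = 3.93 × 1.187 / 8.090 = 0.5768 d⁻¹.
k_r(8.56) = 0.5768 × 1.024^(8.56−20) = 0.5768 × 0.7624 = 0.4398 d⁻¹.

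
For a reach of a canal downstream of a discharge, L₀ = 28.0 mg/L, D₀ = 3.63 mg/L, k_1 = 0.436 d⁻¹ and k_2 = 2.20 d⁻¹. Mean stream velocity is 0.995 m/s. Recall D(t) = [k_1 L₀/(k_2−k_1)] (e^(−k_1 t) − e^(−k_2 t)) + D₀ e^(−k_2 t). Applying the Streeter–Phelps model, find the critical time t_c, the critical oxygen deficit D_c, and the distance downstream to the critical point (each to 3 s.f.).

t_c ≈ 0.496 d; D_c ≈ 4.47 mg/L; x_c ≈ 42.6 km

With k_2/k_1 = 5.046 and 1 − D₀(k_2−k_1)/(k_1 L₀) = 0.4755,
t_c = ln(5.046 × 0.4755) / (2.20 − 0.436) = ln(2.399) / 1.764 = 0.8751/1.764 = 0.4961 d.
D_c = (k_1/k_2) L₀ e^(−k_1 t_c) = (0.436/2.20) × 28.0 × e^(−0.436×0.4961) = 0.1982 × 28.0 × 0.8055 = 4.470 mg/L.
x_c = v t_c = 0.995 m/s × 0.4961 d × 86400 s/d = 42650 m ≈ 42.6 km.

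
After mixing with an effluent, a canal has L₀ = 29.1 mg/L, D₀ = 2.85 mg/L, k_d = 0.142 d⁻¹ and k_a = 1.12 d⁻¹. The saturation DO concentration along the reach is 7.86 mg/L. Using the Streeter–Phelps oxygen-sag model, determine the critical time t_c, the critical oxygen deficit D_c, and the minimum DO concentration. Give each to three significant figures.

t_c ≈ 0.964 d; D_c ≈ 3.22 mg/L; min DO ≈ 4.64 mg/L

With k_a/k_d = 7.887 and 1 − D₀(k_a−k_d)/(k_d L₀) = 0.3255,
t_c = ln(7.887 × 0.3255) / (1.12 − 0.142) = ln(2.567) / 0.9780 = 0.9428/0.9780 = 0.9640 d.
D_c = (k_d/k_a) L₀ e^(−k_d t_c) = (0.142/1.12) × 29.1 × e^(−0.142×0.9640) = 0.1268 × 29.1 × 0.8721 = 3.217 mg/L.
Minimum DO = C_s − D_c = 7.86 − 3.217 = 4.643 mg/L.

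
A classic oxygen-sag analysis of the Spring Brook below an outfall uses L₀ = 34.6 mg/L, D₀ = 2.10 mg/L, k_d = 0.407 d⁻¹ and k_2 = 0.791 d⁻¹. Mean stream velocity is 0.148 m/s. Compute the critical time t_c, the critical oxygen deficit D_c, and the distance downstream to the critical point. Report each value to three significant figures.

At the critical point dD/dt = 0, so k_d L₀ e^(−k_d t) = k_2 D. Substituting D(t) from the Streeter–Phelps equation and solving for t gives
t_c = ln[(k_2/k_d)(1 − D₀(k_2−k_d)/(k_d L₀))] / (k_2−k_d).
Here k_2−k_d = 0.3840 d⁻¹ and 1 − D₀(k_2−k_d)/(k_d L₀) = 1 − 2.10×0.3840/(0.407×34.6) = 0.9427, so
t_c = ln(1.943 × 0.9427) / 0.3840 = 0.6055 / 0.3840 = 1.577 d.
D_c = (k_d/k_2) L₀ e^(−k_d t_c) = (0.407/0.791) × 34.6 × e^(−0.407×1.577) = 0.5145 × 34.6 × 0.5264 = 9.371 mg/L.
x_c = v t_c = 0.148 m/s × 1.577 d × 86400 s/d = 20160 m ≈ 20.2 km.

t_c ≈ 1.58 d; D_c ≈ 9.37 mg/L; x_c ≈ 20.2 km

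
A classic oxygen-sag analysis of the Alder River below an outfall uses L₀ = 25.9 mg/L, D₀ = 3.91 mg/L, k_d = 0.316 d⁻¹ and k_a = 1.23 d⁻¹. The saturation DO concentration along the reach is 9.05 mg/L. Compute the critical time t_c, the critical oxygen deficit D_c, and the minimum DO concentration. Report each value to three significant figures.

With k_a/k_d = 3.892 and 1 − D₀(k_a−k_d)/(k_d L₀) = 0.5633,
t_c = ln(3.892 × 0.5633) / (1.23 − 0.316) = ln(2.193) / 0.9140 = 0.7852/0.9140 = 0.8590 d.
D_c = (k_d/k_a) L₀ e^(−k_d t_c) = (0.316/1.23) × 25.9 × e^(−0.316×0.8590) = 0.2569 × 25.9 × 0.7623 = 5.072 mg/L.
Minimum DO = C_s − D_c = 9.05 − 5.072 = 3.978 mg/L.

t_c ≈ 0.859 d; D_c ≈ 5.07 mg/L; min DO ≈ 3.98 mg/L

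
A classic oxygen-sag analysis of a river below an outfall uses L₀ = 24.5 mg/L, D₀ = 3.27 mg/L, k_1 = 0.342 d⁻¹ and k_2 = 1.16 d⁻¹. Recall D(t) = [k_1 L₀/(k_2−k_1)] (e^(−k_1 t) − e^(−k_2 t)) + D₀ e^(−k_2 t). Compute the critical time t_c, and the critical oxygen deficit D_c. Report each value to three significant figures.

t_c ≈ 1.02 d; D_c ≈ 5.09 mg/L

t_c = [1/(k_2−k_1)] ln[(k_2/k_1)(1 − D₀(k_2−k_1)/(k_1 L₀))]
= [1/(1.16−0.342)] ln[(1.16/0.342)(1 − 3.27×0.8180/(0.342×24.5))]
= (1/0.8180) ln[3.392 × 0.6808] = 1.222 × ln(2.309) = 1.222 × 0.8368 = 1.023 d.
L(t_c) = L₀ e^(−k_1 t_c) = 24.5 × 0.7048 = 17.27 mg/L, and at the critical point k_2 D_c = k_1 L, so D_c = (0.342/1.16) × 17.27 = 5.091 mg/L.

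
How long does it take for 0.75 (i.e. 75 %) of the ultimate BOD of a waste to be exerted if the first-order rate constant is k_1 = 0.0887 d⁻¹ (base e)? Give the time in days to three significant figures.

y/L₀ = 1 − e^(−k_1 t) = 0.75 ⇒ e^(−k_1 t) = 0.250
t = −ln(0.250) / 0.0887 = 1.386 / 0.0887 = 15.63 d.

t ≈ 15.6 d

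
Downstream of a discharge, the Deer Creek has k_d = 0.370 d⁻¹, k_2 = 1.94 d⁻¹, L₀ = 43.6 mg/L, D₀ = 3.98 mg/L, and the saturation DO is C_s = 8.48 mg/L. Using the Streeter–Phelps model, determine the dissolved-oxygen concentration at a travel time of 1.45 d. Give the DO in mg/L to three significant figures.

k_d L₀/(k_2−k_d) = 0.370×43.6/(1.94−0.370) = 16.13/1.570 = 10.28 mg/L.
e^(−k_d t) = e^(−0.370×1.450) = 0.5848; e^(−k_2 t) = e^(−1.94×1.450) = 0.06002.
D = 10.28 × (0.5848 − 0.06002) + 3.98 × 0.06002 = 5.392 + 0.2389 = 5.631 mg/L.
DO = C_s − D = 8.48 − 5.631 = 2.849 mg/L.

DO ≈ 2.85 mg/L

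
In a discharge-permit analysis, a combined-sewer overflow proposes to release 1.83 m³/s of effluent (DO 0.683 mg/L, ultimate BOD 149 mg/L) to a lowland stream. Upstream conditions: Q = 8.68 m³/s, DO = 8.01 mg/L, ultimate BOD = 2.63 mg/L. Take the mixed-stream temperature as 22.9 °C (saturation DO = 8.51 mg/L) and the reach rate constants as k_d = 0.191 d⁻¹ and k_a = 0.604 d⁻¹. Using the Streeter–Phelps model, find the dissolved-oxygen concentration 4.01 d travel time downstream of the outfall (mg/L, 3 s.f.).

Mixed DO = (8.68×8.01 + 1.83×0.683)/(8.68+1.83) = 70.78/10.51 = 6.734 mg/L.
Mixed L₀ = (8.68×2.63 + 1.83×149)/(10.51) = 295.5/10.51 = 28.12 mg/L.
Initial deficit D₀ = C_s − DO₀ = 8.51 − 6.734 = 1.776 mg/L.
D(4.01) = [0.191×28.12/(0.604−0.191)](e^(−0.191×4.01) − e^(−0.604×4.01)) + 1.776 e^(−0.604×4.01)
= 13.00 × (0.4649 − 0.08874) + 1.776 × 0.08874 = 5.049 mg/L.
DO = 8.51 − 5.049 = 3.461 mg/L.

DO ≈ 3.46 mg/L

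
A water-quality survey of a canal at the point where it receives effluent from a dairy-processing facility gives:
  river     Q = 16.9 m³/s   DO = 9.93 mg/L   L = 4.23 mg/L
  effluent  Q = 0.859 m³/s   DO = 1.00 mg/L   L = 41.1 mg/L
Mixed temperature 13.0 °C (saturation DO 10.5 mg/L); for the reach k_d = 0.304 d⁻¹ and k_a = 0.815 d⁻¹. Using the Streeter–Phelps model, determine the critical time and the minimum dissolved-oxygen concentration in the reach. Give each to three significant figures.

t_c ≈ 1.29 d; minimum DO ≈ 8.98 mg/L

Mixed DO = (16.9×9.93 + 0.859×1.00)/(16.9+0.859) = 168.7/17.76 = 9.498 mg/L.
Mixed L₀ = (16.9×4.23 + 0.859×41.1)/(17.76) = 106.8/17.76 = 6.013 mg/L.
Initial deficit D₀ = C_s − DO₀ = 10.5 − 9.498 = 1.002 mg/L.
t_c = (1/0.5110) ln[(0.815/0.304)(1 − 1.002×0.5110/(0.304×6.013))] = 1.957 × ln(1.930) = 1.287 d.
D_c = (0.304/0.815) × 6.013 × e^(−0.304×1.287) = 0.3730 × 6.013 × 0.6763 = 1.517 mg/L.
Minimum DO = 10.5 − 1.517 = 8.983 mg/L.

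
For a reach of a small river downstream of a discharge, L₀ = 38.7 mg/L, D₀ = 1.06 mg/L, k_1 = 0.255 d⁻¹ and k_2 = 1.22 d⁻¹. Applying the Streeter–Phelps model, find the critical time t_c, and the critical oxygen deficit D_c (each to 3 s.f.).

With k_2/k_1 = 4.784 and 1 − D₀(k_2−k_1)/(k_1 L₀) = 0.8963,
t_c = ln(4.784 × 0.8963) / (1.22 − 0.255) = ln(4.288) / 0.9650 = 1.456/0.9650 = 1.509 d.
L(t_c) = L₀ e^(−k_1 t_c) = 38.7 × 0.6806 = 26.34 mg/L, and at the critical point k_2 D_c = k_1 L, so D_c = (0.255/1.22) × 26.34 = 5.506 mg/L.

t_c ≈ 1.51 d; D_c ≈ 5.51 mg/L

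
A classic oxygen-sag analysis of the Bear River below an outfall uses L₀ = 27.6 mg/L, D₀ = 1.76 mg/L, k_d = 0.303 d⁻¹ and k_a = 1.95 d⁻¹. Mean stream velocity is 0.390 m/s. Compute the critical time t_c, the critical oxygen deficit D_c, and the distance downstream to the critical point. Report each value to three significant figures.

t_c = [1/(k_a−k_d)] ln[(k_a/k_d)(1 − D₀(k_a−k_d)/(k_d L₀))]
= [1/(1.95−0.303)] ln[(1.95/0.303)(1 − 1.76×1.647/(0.303×27.6))]
= (1/1.647) ln[6.436 × 0.6534] = 0.6072 × ln(4.205) = 0.6072 × 1.436 = 0.8720 d.
D_c = (k_d/k_a) L₀ e^(−k_d t_c) = (0.303/1.95) × 27.6 × e^(−0.303×0.8720) = 0.1554 × 27.6 × 0.7678 = 3.293 mg/L.
x_c = v t_c = 0.390 m/s × 0.8720 d × 86400 s/d = 29380 m ≈ 29.4 km.

t_c ≈ 0.872 d; D_c ≈ 3.29 mg/L; x_c ≈ 29.4 km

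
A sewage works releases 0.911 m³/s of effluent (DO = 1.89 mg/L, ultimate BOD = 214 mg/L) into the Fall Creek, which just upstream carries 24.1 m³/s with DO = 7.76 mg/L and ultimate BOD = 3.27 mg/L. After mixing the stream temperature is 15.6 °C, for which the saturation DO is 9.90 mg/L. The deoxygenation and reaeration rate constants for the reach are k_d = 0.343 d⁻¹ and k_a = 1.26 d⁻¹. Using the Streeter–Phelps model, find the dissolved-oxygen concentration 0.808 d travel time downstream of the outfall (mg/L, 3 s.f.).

Mixed DO = (24.1×7.76 + 0.911×1.89)/(24.1+0.911) = 188.7/25.01 = 7.546 mg/L.
Mixed L₀ = (24.1×3.27 + 0.911×214)/(25.01) = 273.8/25.01 = 10.95 mg/L.
Initial deficit D₀ = C_s − DO₀ = 9.90 − 7.546 = 2.354 mg/L.
D(0.808) = [0.343×10.95/(1.26−0.343)](e^(−0.343×0.808) − e^(−1.26×0.808)) + 2.354 e^(−1.26×0.808)
= 4.094 × (0.7579 − 0.3613) + 2.354 × 0.3613 = 2.474 mg/L.
DO = 9.90 − 2.474 = 7.426 mg/L.

DO ≈ 7.43 mg/L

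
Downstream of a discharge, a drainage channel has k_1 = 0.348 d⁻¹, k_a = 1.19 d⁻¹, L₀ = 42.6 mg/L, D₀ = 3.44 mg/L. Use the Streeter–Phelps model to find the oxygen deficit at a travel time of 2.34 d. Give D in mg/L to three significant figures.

k_1 L₀/(k_a−k_1) = 0.348×42.6/(1.19−0.348) = 14.82/0.8420 = 17.61 mg/L.
e^(−k_1 t) = e^(−0.348×2.340) = 0.4429; e^(−k_a t) = e^(−1.19×2.340) = 0.06175.
D = 17.61 × (0.4429 − 0.06175) + 3.44 × 0.06175 = 6.711 + 0.2124 = 6.924 mg/L.

D ≈ 6.92 mg/L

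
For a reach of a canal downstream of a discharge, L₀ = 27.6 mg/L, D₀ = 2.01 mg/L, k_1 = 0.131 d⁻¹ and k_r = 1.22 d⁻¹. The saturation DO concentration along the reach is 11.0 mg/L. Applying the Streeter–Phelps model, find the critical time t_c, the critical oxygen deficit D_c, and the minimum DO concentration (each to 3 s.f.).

t_c ≈ 1.20 d; D_c ≈ 2.53 mg/L; min DO ≈ 8.47 mg/L

At the critical point dD/dt = 0, so k_1 L₀ e^(−k_1 t) = k_r D. Substituting D(t) from the Streeter–Phelps equation and solving for t gives
t_c = ln[(k_r/k_1)(1 − D₀(k_r−k_1)/(k_1 L₀))] / (k_r−k_1).
Here k_r−k_1 = 1.089 d⁻¹ and 1 − D₀(k_r−k_1)/(k_1 L₀) = 1 − 2.01×1.089/(0.131×27.6) = 0.3946, so
t_c = ln(9.313 × 0.3946) / 1.089 = 1.302 / 1.089 = 1.195 d.
D_c = (k_1/k_r) L₀ e^(−k_1 t_c) = (0.131/1.22) × 27.6 × e^(−0.131×1.195) = 0.1074 × 27.6 × 0.8551 = 2.534 mg/L.
Minimum DO = C_s − D_c = 11.0 − 2.534 = 8.466 mg/L.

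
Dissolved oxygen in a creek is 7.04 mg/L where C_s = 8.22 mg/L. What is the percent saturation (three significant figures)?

85.6 % saturation

% saturation = C/C_s × 100 = 7.04/8.22 × 100 = 85.6 %.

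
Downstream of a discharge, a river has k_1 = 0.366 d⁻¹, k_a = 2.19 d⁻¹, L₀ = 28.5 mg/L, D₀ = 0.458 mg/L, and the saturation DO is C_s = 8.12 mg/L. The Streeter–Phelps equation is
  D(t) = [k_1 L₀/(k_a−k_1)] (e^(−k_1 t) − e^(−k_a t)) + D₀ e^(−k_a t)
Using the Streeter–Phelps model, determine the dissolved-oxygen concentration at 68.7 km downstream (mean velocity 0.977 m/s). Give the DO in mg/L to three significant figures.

Travel time t = x/v = 68.7 km / (0.977 m/s) = 68700 m / 0.977 m/s = 70320 s = 0.8139 d.
k_1 L₀/(k_a−k_1) = 0.366×28.5/(2.19−0.366) = 10.43/1.824 = 5.719 mg/L.
e^(−k_1 t) = e^(−0.366×0.8139) = 0.7424; e^(−k_a t) = e^(−2.19×0.8139) = 0.1682.
D = 5.719 × (0.7424 − 0.1682) + 0.458 × 0.1682 = 3.283 + 0.07706 = 3.360 mg/L.
DO = C_s − D = 8.12 − 3.360 = 4.760 mg/L.

DO ≈ 4.76 mg/L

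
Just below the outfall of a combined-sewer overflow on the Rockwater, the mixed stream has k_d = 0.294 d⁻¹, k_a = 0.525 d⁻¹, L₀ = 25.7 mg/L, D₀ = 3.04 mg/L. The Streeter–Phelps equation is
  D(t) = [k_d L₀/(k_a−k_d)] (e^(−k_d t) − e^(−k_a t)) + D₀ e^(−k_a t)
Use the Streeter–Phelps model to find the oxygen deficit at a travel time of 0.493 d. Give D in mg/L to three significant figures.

D ≈ 5.39 mg/L

k_d L₀/(k_a−k_d) = 0.294×25.7/(0.525−0.294) = 7.556/0.2310 = 32.71 mg/L.
e^(−k_d t) = e^(−0.294×0.4930) = 0.8651; e^(−k_a t) = e^(−0.525×0.4930) = 0.7720.
D = 32.71 × (0.8651 − 0.7720) + 3.04 × 0.7720 = 3.046 + 2.347 = 5.392 mg/L.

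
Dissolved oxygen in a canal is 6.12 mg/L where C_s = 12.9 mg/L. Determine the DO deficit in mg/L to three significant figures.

D = C_s − C = 12.9 − 6.12 = 6.78 mg/L.

D ≈ 6.78 mg/L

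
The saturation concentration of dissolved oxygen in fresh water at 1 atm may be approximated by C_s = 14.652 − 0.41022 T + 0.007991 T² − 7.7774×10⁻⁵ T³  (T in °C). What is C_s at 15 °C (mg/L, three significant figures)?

C_s ≈ 10.0 mg/L

C_s = 14.652 − 0.41022×15 + 0.007991×15² − 7.7774×10⁻⁵×15³ = 10.03 mg/L.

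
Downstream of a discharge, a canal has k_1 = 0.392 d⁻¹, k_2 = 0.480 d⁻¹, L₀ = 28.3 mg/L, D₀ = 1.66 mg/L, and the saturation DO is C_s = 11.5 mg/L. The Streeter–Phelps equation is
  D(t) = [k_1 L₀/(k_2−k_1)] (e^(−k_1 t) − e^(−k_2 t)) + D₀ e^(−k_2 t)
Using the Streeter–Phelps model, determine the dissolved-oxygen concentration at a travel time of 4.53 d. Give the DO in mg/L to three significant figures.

DO ≈ 4.29 mg/L

k_1 L₀/(k_2−k_1) = 0.392×28.3/(0.480−0.392) = 11.09/0.08800 = 126.1 mg/L.
e^(−k_1 t) = e^(−0.392×4.530) = 0.1694; e^(−k_2 t) = e^(−0.480×4.530) = 0.1137.
D = 126.1 × (0.1694 − 0.1137) + 1.66 × 0.1137 = 7.019 + 0.1887 = 7.208 mg/L.
DO = C_s − D = 11.5 − 7.208 = 4.292 mg/L.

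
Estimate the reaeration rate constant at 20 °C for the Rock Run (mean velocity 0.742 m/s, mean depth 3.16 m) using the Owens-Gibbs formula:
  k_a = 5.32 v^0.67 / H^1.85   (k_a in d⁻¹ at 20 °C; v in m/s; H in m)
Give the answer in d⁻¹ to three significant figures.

k_a ≈ 0.518 d⁻¹

k_a = 5.32 × 0.742^0.67 / 3.16^1.85 = 5.32 × 0.8188 / 8.403 = 0.5184 d⁻¹.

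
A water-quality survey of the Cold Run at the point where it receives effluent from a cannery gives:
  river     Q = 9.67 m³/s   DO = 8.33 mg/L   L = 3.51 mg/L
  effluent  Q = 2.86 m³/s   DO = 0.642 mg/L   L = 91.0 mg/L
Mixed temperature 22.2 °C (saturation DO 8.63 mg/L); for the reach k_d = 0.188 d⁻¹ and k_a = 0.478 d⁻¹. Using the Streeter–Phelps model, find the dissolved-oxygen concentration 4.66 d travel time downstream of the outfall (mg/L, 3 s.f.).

Mixed DO = (9.67×8.33 + 2.86×0.642)/(9.67+2.86) = 82.39/12.53 = 6.575 mg/L.
Mixed L₀ = (9.67×3.51 + 2.86×91.0)/(12.53) = 294.2/12.53 = 23.48 mg/L.
Initial deficit D₀ = C_s − DO₀ = 8.63 − 6.575 = 2.055 mg/L.
D(4.66) = [0.188×23.48/(0.478−0.188)](e^(−0.188×4.66) − e^(−0.478×4.66)) + 2.055 e^(−0.478×4.66)
= 15.22 × (0.4164 − 0.1078) + 2.055 × 0.1078 = 4.919 mg/L.
DO = 8.63 − 4.919 = 3.711 mg/L.

DO ≈ 3.71 mg/L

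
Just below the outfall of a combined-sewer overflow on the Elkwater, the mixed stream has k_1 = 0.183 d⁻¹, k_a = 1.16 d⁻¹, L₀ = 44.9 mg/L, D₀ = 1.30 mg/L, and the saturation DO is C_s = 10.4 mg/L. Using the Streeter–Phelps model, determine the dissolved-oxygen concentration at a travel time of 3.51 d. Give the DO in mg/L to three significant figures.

k_1 L₀/(k_a−k_1) = 0.183×44.9/(1.16−0.183) = 8.217/0.9770 = 8.410 mg/L.
e^(−k_1 t) = e^(−0.183×3.510) = 0.5261; e^(−k_a t) = e^(−1.16×3.510) = 0.01705.
D = 8.410 × (0.5261 − 0.01705) + 1.30 × 0.01705 = 4.281 + 0.02217 = 4.303 mg/L.
DO = C_s − D = 10.4 − 4.303 = 6.097 mg/L.

DO ≈ 6.10 mg/L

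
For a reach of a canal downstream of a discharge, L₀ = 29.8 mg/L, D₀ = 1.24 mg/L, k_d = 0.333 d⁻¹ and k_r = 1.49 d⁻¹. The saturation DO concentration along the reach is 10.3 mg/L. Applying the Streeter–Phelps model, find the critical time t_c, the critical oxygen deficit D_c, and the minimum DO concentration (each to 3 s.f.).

With k_r/k_d = 4.474 and 1 − D₀(k_r−k_d)/(k_d L₀) = 0.8554,
t_c = ln(4.474 × 0.8554) / (1.49 − 0.333) = ln(3.828) / 1.157 = 1.342/1.157 = 1.160 d.
L(t_c) = L₀ e^(−k_d t_c) = 29.8 × 0.6796 = 20.25 mg/L, and at the critical point k_r D_c = k_d L, so D_c = (0.333/1.49) × 20.25 = 4.526 mg/L.
Minimum DO = C_s − D_c = 10.3 − 4.526 = 5.774 mg/L.

t_c ≈ 1.16 d; D_c ≈ 4.53 mg/L; min DO ≈ 5.77 mg/L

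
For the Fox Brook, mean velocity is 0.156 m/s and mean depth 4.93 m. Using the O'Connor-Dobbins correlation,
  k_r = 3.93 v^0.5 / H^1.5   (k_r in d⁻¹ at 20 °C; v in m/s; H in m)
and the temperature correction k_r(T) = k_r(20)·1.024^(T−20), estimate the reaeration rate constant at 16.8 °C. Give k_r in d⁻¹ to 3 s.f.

k_r(20) = 3.93 × 0.156^0.5 / 4.93^1.5 = 3.93 × 0.3950 / 10.95 = 0.1418 d⁻¹.
k_r(16.8) = 0.1418 × 1.024^(16.8−20) = 0.1418 × 0.9269 = 0.1314 d⁻¹.

k_r ≈ 0.131 d⁻¹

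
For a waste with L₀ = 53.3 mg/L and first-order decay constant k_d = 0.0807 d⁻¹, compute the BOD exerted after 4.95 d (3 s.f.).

y ≈ 17.6 mg/L

y_t = L₀(1 − e^(−k_d t)) = 53.3 × (1 − e^(−0.0807×4.95))
= 53.3 × (1 − 0.6707) = 53.3 × 0.3293 = 17.55 mg/L.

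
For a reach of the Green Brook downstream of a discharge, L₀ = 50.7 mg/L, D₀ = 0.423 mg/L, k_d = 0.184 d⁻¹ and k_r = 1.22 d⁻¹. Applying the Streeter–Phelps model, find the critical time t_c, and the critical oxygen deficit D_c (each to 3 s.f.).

t_c ≈ 1.78 d; D_c ≈ 5.51 mg/L

t_c = [1/(k_r−k_d)] ln[(k_r/k_d)(1 − D₀(k_r−k_d)/(k_d L₀))]
= [1/(1.22−0.184)] ln[(1.22/0.184)(1 − 0.423×1.036/(0.184×50.7))]
= (1/1.036) ln[6.630 × 0.9530] = 0.9653 × ln(6.319) = 0.9653 × 1.844 = 1.779 d.
D_c = (k_d/k_r) L₀ e^(−k_d t_c) = (0.184/1.22) × 50.7 × e^(−0.184×1.779) = 0.1508 × 50.7 × 0.7208 = 5.511 mg/L.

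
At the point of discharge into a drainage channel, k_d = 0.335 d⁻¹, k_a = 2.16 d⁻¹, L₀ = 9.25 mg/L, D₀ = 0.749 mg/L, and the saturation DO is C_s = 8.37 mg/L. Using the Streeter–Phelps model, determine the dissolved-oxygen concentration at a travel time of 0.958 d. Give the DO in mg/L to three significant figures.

k_d L₀/(k_a−k_d) = 0.335×9.25/(2.16−0.335) = 3.099/1.825 = 1.698 mg/L.
e^(−k_d t) = e^(−0.335×0.9580) = 0.7255; e^(−k_a t) = e^(−2.16×0.9580) = 0.1263.
D = 1.698 × (0.7255 − 0.1263) + 0.749 × 0.1263 = 1.017 + 0.09458 = 1.112 mg/L.
DO = C_s − D = 8.37 − 1.112 = 7.258 mg/L.

DO ≈ 7.26 mg/L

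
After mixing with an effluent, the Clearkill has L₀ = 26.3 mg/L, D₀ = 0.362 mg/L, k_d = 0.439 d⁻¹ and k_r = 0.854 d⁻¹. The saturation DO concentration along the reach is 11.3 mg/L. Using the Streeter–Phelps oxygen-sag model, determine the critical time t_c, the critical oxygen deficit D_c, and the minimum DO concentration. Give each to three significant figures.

t_c ≈ 1.57 d; D_c ≈ 6.78 mg/L; min DO ≈ 4.52 mg/L

With k_r/k_d = 1.945 and 1 − D₀(k_r−k_d)/(k_d L₀) = 0.9870,
t_c = ln(1.945 × 0.9870) / (0.854 − 0.439) = ln(1.920) / 0.4150 = 0.6523/0.4150 = 1.572 d.
D_c = (k_d/k_r) L₀ e^(−k_d t_c) = (0.439/0.854) × 26.3 × e^(−0.439×1.572) = 0.5141 × 26.3 × 0.5015 = 6.781 mg/L.
Minimum DO = C_s − D_c = 11.3 − 6.781 = 4.519 mg/L.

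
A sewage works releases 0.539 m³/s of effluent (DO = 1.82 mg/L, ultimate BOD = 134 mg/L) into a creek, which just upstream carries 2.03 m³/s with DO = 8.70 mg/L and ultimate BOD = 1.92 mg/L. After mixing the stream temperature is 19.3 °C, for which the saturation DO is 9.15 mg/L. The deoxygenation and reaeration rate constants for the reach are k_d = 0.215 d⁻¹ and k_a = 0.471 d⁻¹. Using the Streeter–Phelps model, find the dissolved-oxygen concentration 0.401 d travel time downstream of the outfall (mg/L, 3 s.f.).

Mixed DO = (2.03×8.70 + 0.539×1.82)/(2.03+0.539) = 18.64/2.569 = 7.257 mg/L.
Mixed L₀ = (2.03×1.92 + 0.539×134)/(2.569) = 76.12/2.569 = 29.63 mg/L.
Initial deficit D₀ = C_s − DO₀ = 9.15 − 7.257 = 1.893 mg/L.
D(0.401) = [0.215×29.63/(0.471−0.215)](e^(−0.215×0.401) − e^(−0.471×0.401)) + 1.893 e^(−0.471×0.401)
= 24.89 × (0.9174 − 0.8279) + 1.893 × 0.8279 = 3.795 mg/L.
DO = 9.15 − 3.795 = 5.355 mg/L.

DO ≈ 5.36 mg/L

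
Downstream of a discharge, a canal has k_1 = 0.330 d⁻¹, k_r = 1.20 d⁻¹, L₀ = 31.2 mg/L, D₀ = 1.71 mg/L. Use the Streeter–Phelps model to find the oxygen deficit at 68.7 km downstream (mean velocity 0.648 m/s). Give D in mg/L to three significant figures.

Travel time t = x/v = 68.7 km / (0.648 m/s) = 68700 m / 0.648 m/s = 106000 s = 1.227 d.
k_1 L₀/(k_r−k_1) = 0.330×31.2/(1.20−0.330) = 10.30/0.8700 = 11.83 mg/L.
e^(−k_1 t) = e^(−0.330×1.227) = 0.6670; e^(−k_r t) = e^(−1.20×1.227) = 0.2294.
D = 11.83 × (0.6670 − 0.2294) + 1.71 × 0.2294 = 5.180 + 0.3922 = 5.572 mg/L.

D ≈ 5.57 mg/L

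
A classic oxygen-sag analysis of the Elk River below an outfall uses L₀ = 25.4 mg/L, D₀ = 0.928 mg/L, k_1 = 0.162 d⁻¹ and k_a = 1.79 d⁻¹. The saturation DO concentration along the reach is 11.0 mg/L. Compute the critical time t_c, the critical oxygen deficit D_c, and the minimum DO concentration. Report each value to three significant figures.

t_c ≈ 1.19 d; D_c ≈ 1.89 mg/L; min DO ≈ 9.11 mg/L

At the critical point dD/dt = 0, so k_1 L₀ e^(−k_1 t) = k_a D. Substituting D(t) from the Streeter–Phelps equation and solving for t gives
t_c = ln[(k_a/k_1)(1 − D₀(k_a−k_1)/(k_1 L₀))] / (k_a−k_1).
Here k_a−k_1 = 1.628 d⁻¹ and 1 − D₀(k_a−k_1)/(k_1 L₀) = 1 − 0.928×1.628/(0.162×25.4) = 0.6328, so
t_c = ln(11.05 × 0.6328) / 1.628 = 1.945 / 1.628 = 1.195 d.
L(t_c) = L₀ e^(−k_1 t_c) = 25.4 × 0.8240 = 20.93 mg/L, and at the critical point k_a D_c = k_1 L, so D_c = (0.162/1.79) × 20.93 = 1.894 mg/L.
Minimum DO = C_s − D_c = 11.0 − 1.894 = 9.106 mg/L.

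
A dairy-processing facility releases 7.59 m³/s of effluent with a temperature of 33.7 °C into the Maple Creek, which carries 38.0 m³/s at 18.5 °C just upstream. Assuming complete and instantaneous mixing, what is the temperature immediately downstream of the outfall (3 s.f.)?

Flow-weighted mixing: C = (Q_r C_r + Q_w C_w)/(Q_r + Q_w)
= (38.0×18.5 + 7.59×33.7)/(38.0 + 7.59) = 958.8/45.59 = 21.03 °C.

21.0 °C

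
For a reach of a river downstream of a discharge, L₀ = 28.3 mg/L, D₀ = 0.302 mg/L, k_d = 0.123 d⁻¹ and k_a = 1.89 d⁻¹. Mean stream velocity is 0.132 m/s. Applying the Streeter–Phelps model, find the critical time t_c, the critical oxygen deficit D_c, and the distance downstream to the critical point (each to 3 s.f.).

t_c ≈ 1.45 d; D_c ≈ 1.54 mg/L; x_c ≈ 16.6 km

t_c = [1/(k_a−k_d)] ln[(k_a/k_d)(1 − D₀(k_a−k_d)/(k_d L₀))]
= [1/(1.89−0.123)] ln[(1.89/0.123)(1 − 0.302×1.767/(0.123×28.3))]
= (1/1.767) ln[15.37 × 0.8467] = 0.5659 × ln(13.01) = 0.5659 × 2.566 = 1.452 d.
L(t_c) = L₀ e^(−k_d t_c) = 28.3 × 0.8364 = 23.67 mg/L, and at the critical point k_a D_c = k_d L, so D_c = (0.123/1.89) × 23.67 = 1.541 mg/L.
x_c = v t_c = 0.132 m/s × 1.452 d × 86400 s/d = 16560 m ≈ 16.6 km.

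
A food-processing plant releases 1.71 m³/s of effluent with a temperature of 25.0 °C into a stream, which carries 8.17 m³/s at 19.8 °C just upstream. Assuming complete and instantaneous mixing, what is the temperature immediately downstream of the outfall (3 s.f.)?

Flow-weighted mixing: C = (Q_r C_r + Q_w C_w)/(Q_r + Q_w)
= (8.17×19.8 + 1.71×25.0)/(8.17 + 1.71) = 204.5/9.880 = 20.70 °C.

20.7 °C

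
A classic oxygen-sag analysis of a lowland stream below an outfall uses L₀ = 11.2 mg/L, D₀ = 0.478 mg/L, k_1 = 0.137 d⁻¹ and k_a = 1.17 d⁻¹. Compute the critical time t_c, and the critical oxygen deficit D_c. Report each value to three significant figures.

t_c ≈ 1.70 d; D_c ≈ 1.04 mg/L

At the critical point dD/dt = 0, so k_1 L₀ e^(−k_1 t) = k_a D. Substituting D(t) from the Streeter–Phelps equation and solving for t gives
t_c = ln[(k_a/k_1)(1 − D₀(k_a−k_1)/(k_1 L₀))] / (k_a−k_1).
Here k_a−k_1 = 1.033 d⁻¹ and 1 − D₀(k_a−k_1)/(k_1 L₀) = 1 − 0.478×1.033/(0.137×11.2) = 0.6782, so
t_c = ln(8.540 × 0.6782) / 1.033 = 1.756 / 1.033 = 1.700 d.
L(t_c) = L₀ e^(−k_1 t_c) = 11.2 × 0.7922 = 8.873 mg/L, and at the critical point k_a D_c = k_1 L, so D_c = (0.137/1.17) × 8.873 = 1.039 mg/L.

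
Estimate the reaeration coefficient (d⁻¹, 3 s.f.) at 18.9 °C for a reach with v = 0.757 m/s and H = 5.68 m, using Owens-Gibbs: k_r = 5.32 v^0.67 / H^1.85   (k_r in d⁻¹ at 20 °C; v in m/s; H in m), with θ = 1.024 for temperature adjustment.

k_r(20) = 5.32 × 0.757^0.67 / 5.68^1.85 = 5.32 × 0.8298 / 24.86 = 0.1776 d⁻¹.
k_r(18.9) = 0.1776 × 1.024^(18.9−20) = 0.1776 × 0.9742 = 0.1730 d⁻¹.

k_r ≈ 0.173 d⁻¹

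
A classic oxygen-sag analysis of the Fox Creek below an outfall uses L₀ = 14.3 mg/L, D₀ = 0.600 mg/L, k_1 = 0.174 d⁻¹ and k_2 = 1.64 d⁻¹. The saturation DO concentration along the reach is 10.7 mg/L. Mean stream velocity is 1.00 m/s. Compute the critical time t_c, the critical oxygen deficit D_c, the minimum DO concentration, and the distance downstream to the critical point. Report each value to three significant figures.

t_c ≈ 1.23 d; D_c ≈ 1.22 mg/L; min DO ≈ 9.48 mg/L; x_c ≈ 107 km

t_c = [1/(k_2−k_1)] ln[(k_2/k_1)(1 − D₀(k_2−k_1)/(k_1 L₀))]
= [1/(1.64−0.174)] ln[(1.64/0.174)(1 − 0.600×1.466/(0.174×14.3))]
= (1/1.466) ln[9.425 × 0.6465] = 0.6821 × ln(6.093) = 0.6821 × 1.807 = 1.233 d.
L(t_c) = L₀ e^(−k_1 t_c) = 14.3 × 0.8069 = 11.54 mg/L, and at the critical point k_2 D_c = k_1 L, so D_c = (0.174/1.64) × 11.54 = 1.224 mg/L.
Minimum DO = C_s − D_c = 10.7 − 1.224 = 9.476 mg/L.
x_c = v t_c = 1.00 m/s × 1.233 d × 86400 s/d = 106500 m ≈ 107 km.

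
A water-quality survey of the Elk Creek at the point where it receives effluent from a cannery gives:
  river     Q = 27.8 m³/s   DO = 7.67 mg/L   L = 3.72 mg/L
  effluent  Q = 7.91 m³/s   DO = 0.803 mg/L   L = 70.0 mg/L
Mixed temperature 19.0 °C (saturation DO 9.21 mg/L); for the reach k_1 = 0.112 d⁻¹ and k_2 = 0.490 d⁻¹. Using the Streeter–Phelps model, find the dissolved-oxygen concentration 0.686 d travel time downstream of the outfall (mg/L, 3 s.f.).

Mixed DO = (27.8×7.67 + 7.91×0.803)/(27.8+7.91) = 219.6/35.71 = 6.149 mg/L.
Mixed L₀ = (27.8×3.72 + 7.91×70.0)/(35.71) = 657.1/35.71 = 18.40 mg/L.
Initial deficit D₀ = C_s − DO₀ = 9.21 − 6.149 = 3.061 mg/L.
D(0.686) = [0.112×18.40/(0.490−0.112)](e^(−0.112×0.686) − e^(−0.490×0.686)) + 3.061 e^(−0.490×0.686)
= 5.452 × (0.9260 − 0.7145) + 3.061 × 0.7145 = 3.340 mg/L.
DO = 9.21 − 3.340 = 5.870 mg/L.

DO ≈ 5.87 mg/L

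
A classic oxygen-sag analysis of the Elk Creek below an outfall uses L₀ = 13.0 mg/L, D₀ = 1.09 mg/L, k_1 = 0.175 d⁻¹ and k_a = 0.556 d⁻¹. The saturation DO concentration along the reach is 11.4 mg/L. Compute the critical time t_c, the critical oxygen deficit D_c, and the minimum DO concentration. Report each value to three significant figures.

t_c = [1/(k_a−k_1)] ln[(k_a/k_1)(1 − D₀(k_a−k_1)/(k_1 L₀))]
= [1/(0.556−0.175)] ln[(0.556/0.175)(1 − 1.09×0.3810/(0.175×13.0))]
= (1/0.3810) ln[3.177 × 0.8175] = 2.625 × ln(2.597) = 2.625 × 0.9544 = 2.505 d.
D_c = (k_1/k_a) L₀ e^(−k_1 t_c) = (0.175/0.556) × 13.0 × e^(−0.175×2.505) = 0.3147 × 13.0 × 0.6451 = 2.639 mg/L.
Minimum DO = C_s − D_c = 11.4 − 2.639 = 8.761 mg/L.

t_c ≈ 2.51 d; D_c ≈ 2.64 mg/L; min DO ≈ 8.76 mg/L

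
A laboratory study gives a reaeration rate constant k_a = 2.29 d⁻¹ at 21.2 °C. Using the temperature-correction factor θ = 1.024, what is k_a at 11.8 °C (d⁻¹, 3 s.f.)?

k_a(T₂) = k_a(T₁) · θ^(T₂−T₁) = 2.29 × 1.024^(11.8−21.2)
= 2.29 × 1.024^-9.40 = 2.29 × 0.8002 = 1.832 d⁻¹.

k_a ≈ 1.83 d⁻¹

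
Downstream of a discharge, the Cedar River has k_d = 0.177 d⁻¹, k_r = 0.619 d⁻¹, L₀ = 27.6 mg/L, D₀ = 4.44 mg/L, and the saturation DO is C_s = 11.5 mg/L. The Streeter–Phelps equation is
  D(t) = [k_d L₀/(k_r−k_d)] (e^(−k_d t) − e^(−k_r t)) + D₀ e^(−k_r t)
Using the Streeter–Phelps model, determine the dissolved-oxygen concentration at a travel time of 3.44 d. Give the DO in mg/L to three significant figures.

k_d L₀/(k_r−k_d) = 0.177×27.6/(0.619−0.177) = 4.885/0.4420 = 11.05 mg/L.
e^(−k_d t) = e^(−0.177×3.440) = 0.5440; e^(−k_r t) = e^(−0.619×3.440) = 0.1189.
D = 11.05 × (0.5440 − 0.1189) + 4.44 × 0.1189 = 4.698 + 0.5280 = 5.226 mg/L.
DO = C_s − D = 11.5 − 5.226 = 6.274 mg/L.

DO ≈ 6.27 mg/L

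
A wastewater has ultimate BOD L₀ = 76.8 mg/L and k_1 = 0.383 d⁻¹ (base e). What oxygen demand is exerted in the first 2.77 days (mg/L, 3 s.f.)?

y_t = L₀(1 − e^(−k_1 t)) = 76.8 × (1 − e^(−0.383×2.77))
= 76.8 × (1 − 0.3461) = 76.8 × 0.6539 = 50.22 mg/L.

y ≈ 50.2 mg/L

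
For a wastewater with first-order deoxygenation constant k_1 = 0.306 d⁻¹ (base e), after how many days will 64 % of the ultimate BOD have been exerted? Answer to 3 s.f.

t ≈ 3.34 d

y/L₀ = 1 − e^(−k_1 t) = 0.64 ⇒ e^(−k_1 t) = 0.360
t = −ln(0.360) / 0.306 = 1.022 / 0.306 = 3.339 d.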